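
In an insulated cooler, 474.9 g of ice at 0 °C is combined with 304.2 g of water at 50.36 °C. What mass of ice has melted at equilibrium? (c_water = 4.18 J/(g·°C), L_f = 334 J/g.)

m_melted ≈ 192 g

Water can give up m c ΔT = 304.2×4.18×50.36 = 64036 J before reaching 0 °C.
Melting all 474.9 g of ice would need 474.9×334 = 158617 J.
Since 64036 < 158617 J, not all the ice melts; equilibrium is at 0 °C.
Mass melted = 64036/334 ≈ 191.7 g.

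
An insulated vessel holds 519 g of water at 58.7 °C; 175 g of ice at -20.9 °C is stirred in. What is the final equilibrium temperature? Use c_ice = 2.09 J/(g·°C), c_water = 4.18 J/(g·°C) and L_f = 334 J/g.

T_f ≈ 21.1 °C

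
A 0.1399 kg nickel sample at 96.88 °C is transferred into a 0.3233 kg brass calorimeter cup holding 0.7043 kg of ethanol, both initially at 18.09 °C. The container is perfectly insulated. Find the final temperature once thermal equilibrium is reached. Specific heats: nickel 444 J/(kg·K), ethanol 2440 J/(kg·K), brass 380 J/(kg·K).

T_f ≈ 20.7 °C

With ΣQ=0 the equilibrium temperature is the m·c-weighted mean:
T_f = (62.12×96.88 + 1718.5×18.09 + 122.85×18.09) / (62.12 + 1718.5 + 122.85)
    = 39328 / 1903.5 ≈ 20.66 °C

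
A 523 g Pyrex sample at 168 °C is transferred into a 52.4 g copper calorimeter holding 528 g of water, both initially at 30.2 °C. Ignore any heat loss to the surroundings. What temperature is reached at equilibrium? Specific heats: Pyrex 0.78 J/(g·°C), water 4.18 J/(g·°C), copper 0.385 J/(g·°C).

Conservation of energy gives ΣQ = 0:
523×0.78×(T − 168) + 528×4.18×(T − 30.2) + 52.4×0.385×(T − 30.2) = 0
407.94(T − 168) + 2207(T − 30.2) + 20.17(T − 30.2) = 0
(407.94 + 2207 + 20.17) T = 407.94×168 + 2207×30.2 + 20.17×30.2
T = 135796/2635.2 ≈ 51.53 °C

T_f ≈ 51.5 °C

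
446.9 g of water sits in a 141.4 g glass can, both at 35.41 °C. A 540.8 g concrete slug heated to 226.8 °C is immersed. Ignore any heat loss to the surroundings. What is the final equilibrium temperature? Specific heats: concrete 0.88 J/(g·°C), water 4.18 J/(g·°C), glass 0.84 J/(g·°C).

T_f ≈ 72.4 °C

Net heat exchanged in the isolated system is zero:
540.8×0.88×(T − 226.8) + 446.9×4.18×(T − 35.41) + 141.4×0.84×(T − 35.41) = 0
2462.7 T = 178288
T ≈ 72.39 °C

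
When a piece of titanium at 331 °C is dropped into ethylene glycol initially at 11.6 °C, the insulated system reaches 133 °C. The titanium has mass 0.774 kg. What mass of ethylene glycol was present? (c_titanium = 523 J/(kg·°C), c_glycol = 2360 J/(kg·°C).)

m ≈ 0.28 kg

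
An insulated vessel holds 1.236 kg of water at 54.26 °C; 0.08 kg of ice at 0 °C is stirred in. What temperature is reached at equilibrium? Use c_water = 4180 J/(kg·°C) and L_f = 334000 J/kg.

Let T be the final temperature. ΣQ_i = 0:
melt ice: 0.08×334000 = 26720
  meltwater 0→T: 0.08×4180×T = 334.4 T
  water cools: 1.236×4180×(T − 54.26) = 5166.5(T − 54.26)
5500.9 T = 280333 − 26720 = 253613
T ≈ 46.10 °C — above 0 °C, consistent with complete melting.

T_f ≈ 46.1 °C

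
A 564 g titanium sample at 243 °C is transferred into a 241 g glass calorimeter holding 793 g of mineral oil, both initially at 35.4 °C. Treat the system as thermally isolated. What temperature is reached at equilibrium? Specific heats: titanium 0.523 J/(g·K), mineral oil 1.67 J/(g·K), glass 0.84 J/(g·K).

T_f ≈ 69.0 °C

Energy conservation, ΣQ = 0:
564×0.523×(T − 243) + 793×1.67×(T − 35.4) + 241×0.84×(T − 35.4) = 0
1821.7 T = 125725
T ≈ 69.01 °C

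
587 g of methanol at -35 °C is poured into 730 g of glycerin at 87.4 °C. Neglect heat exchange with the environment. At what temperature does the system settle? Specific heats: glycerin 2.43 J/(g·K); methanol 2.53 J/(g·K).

T_f ≈ 31.6 °C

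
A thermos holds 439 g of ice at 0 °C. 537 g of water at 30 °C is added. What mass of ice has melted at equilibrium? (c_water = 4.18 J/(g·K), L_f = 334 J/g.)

Water can give up m c ΔT = 537·4.18·30 = 67340 J before reaching 0 °C.
Melting all 439 g of ice would need 439·334 = 146626 J.
Since 67340 < 146626 J, not all the ice melts; equilibrium is at 0 °C.
Mass melted = 67340/334 ≈ 201.6 g.

m_melted ≈ 202 g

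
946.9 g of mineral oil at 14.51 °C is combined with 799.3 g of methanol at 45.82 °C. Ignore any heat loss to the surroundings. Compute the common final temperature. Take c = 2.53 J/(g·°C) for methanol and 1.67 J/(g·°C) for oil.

T_f ≈ 32.1 °C

|Q_methanol| = |Q_oil|:
799.3×2.53×(45.82 − T) = 946.9×1.67×(T − 14.51)
2022.2(45.82 − T) = 1581.3(T − 14.51)
3603.6 T = 115604  ⇒  T ≈ 32.08 °C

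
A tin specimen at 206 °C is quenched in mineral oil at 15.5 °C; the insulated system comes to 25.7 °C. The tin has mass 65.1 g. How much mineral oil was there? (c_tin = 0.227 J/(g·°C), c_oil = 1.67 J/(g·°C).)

m ≈ 156 g

Let T be the final temperature. ΣQ_i = 0:
65.1×0.227×(25.7 − 206) + m×1.67×(25.7 − 15.5) = 0
17.03 m = 2664.4
m = 2664.4/17.03 ≈ 156.4 g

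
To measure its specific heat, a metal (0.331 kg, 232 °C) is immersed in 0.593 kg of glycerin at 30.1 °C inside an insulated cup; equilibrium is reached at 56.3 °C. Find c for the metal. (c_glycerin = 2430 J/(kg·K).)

c ≈ 649 J/(kg·K)

m_s c (T_s − T_f) = m_glycerin c_glycerin (T_f − T_0):
0.331×c×(232 − 56.3) = 0.593×2430×(56.3 − 30.1)
58.16 c = 37754  ⇒  c ≈ 649.2 J/(kg·K)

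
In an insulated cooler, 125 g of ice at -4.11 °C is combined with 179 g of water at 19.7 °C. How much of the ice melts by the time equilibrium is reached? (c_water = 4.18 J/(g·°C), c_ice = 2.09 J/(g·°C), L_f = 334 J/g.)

m_melted ≈ 40.9 g

Water can give up m c ΔT = 179·4.18·19.7 = 14740 J before reaching 0 °C.
Of that, 125·2.09·4.11 = 1073.7 J goes to bring the ice to 0 °C, leaving 13666 J.
To melt every bit of ice: 125·334 = 41750 J.
That's not enough to melt it all — equilibrium is at 0 °C with ice remaining.
m_melted·334 = 13666  ⇒  m_melted ≈ 40.92 g.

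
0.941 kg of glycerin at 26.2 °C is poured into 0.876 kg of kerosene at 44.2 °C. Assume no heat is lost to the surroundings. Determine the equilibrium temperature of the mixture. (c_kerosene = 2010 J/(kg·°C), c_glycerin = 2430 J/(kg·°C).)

Conservation of energy gives ΣQ = 0:
0.876*2010*(T − 44.2) + 0.941*2430*(T − 26.2) = 0
1760.8(T − 44.2) + 2286.6(T − 26.2) = 0
(1760.8 + 2286.6) T = 1760.8*44.2 + 2286.6*26.2
T = 137735 / 4047.4 = 34 °C

T_f ≈ 34.0 °C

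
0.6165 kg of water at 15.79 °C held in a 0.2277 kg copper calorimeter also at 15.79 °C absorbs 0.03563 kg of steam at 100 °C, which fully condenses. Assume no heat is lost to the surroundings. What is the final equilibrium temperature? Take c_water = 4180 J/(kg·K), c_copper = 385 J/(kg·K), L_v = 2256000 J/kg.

T_f ≈ 48.8 °C

Setting the total heat transfer to zero:
condense steam: −0.03563×2256000 = −80381
  condensate cools 100→T: 0.03563×4180×(T − 100) = 148.93(T − 100)
  water warms: 0.6165×4180×(T − 15.79) = 2577(T − 15.79)
  cup: 87.66(T − 15.79)
2813.6 T = 80381 + 14893 + 42075 = 137349
T ≈ 48.82 °C, under the boiling point, so the assumption holds.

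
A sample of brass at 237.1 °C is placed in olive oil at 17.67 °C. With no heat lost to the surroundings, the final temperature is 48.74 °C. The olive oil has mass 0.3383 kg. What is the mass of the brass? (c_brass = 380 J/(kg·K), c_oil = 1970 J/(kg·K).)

m ≈ 0.289 kg

Heat gained plus heat lost sum to zero:
m×380×(48.74 − 237.1) + 0.3383×1970×(48.74 − 17.67) = 0
-71577 m = -20707
m = -20707/-71577 ≈ 0.2893 kg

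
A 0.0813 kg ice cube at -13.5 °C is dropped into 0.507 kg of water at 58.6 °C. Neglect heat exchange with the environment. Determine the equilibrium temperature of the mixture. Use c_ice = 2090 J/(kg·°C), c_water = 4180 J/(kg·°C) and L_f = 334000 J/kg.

T_f ≈ 38.5 °C

Let T be the final temperature. ΣQ_i = 0:
warm ice to 0 °C: 0.0813·2090·(0 − (-13.5)) = 2293.9
  melt ice: 0.0813·334000 = 27154
  warm the meltwater: 339.83 T
  water: 2119.3(T − 58.6)
2459.1 T = 124189 − 29448 = 94741
T ≈ 38.53 °C (positive, so assuming full melt was valid).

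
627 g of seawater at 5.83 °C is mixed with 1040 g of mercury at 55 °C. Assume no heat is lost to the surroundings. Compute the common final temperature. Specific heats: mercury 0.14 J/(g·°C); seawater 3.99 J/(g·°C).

With ΣQ=0 the equilibrium temperature is the m·c-weighted mean:
T_f = (145.6*55 + 2501.7*5.83) / (145.6 + 2501.7)
    = 22593 / 2647.3 ≈ 8.53 °C

T_f ≈ 8.5 °C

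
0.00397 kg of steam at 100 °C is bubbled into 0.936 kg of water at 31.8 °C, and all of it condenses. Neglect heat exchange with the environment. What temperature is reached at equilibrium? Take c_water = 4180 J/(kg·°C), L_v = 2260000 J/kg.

T_f ≈ 34.4 °C

Taking heat into each body as positive, Σ m c ΔT = 0:
steam→water at 100 °C releases m L_v = 0.00397×2260000 = 8972.2; condensed water 100 °C→T: 16.59(T − 100); original water: 3912.5(T − 31.8)
3929.1 T = 8972.2 + 1659.5 + 124417 = 135049
T ≈ 34.37 °C — below 100 °C, confirming all the steam condensed.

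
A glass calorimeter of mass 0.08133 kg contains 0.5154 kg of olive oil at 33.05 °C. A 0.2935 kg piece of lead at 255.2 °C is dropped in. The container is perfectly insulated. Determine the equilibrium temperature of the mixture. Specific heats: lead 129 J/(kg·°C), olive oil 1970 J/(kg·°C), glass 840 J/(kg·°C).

T_f ≈ 40.5 °C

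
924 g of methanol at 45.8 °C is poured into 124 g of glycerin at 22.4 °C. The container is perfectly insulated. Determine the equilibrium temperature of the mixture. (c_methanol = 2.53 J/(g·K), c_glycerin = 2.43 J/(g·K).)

|Q_methanol| = |Q_glycerin|:
924×2.53×(45.8 − T) = 124×2.43×(T − 22.4)
2337.7(45.8 − T) = 301.32(T − 22.4)
2639 T = 113817  ⇒  T ≈ 43.13 °C

T_f ≈ 43.1 °C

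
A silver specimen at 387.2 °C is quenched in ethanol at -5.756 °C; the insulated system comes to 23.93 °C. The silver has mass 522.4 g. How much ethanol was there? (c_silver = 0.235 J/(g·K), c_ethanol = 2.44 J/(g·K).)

|Q_silver| = |Q_ethanol|:
522.4×0.235×(387.2 − 23.93) = m×2.44×(23.93 − (-5.756))
72.43 m = 44596  ⇒  m ≈ 615.7 g

m ≈ 616 g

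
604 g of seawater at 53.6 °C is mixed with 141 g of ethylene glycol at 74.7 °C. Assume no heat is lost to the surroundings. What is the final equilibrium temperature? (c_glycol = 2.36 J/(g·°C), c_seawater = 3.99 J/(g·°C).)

T_f = Σ m_i c_i T_i / Σ m_i c_i:
T_f = (332.76×74.7 + 2410×53.6) / (332.76 + 2410)
    = 154031 / 2742.7 ≈ 56.16 °C

T_f ≈ 56.2 °C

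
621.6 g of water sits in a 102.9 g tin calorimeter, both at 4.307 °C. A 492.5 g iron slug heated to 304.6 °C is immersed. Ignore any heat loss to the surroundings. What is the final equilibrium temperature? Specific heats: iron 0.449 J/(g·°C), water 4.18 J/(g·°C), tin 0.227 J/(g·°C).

T_f ≈ 27.7 °C

Energy conservation, ΣQ = 0:
492.5×0.449×(T − 304.6) + 621.6×4.18×(T − 4.307) + 102.9×0.227×(T − 4.307) = 0
221.13(T − 304.6) + 2598.3(T − 4.307) + 23.36(T − 4.307) = 0
2842.8 T = 78648
T ≈ 27.67 °C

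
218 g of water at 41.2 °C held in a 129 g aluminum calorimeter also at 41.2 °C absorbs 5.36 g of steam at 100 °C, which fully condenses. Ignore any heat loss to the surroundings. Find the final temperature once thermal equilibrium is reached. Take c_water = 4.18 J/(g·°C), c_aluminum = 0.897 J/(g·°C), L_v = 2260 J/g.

T_f ≈ 54.0 °C

Energy conservation, ΣQ = 0:
latent heat released on condensation: 5.36×2260 = 12114; condensate cools 100→T: 5.36×4.18×(T − 100) = 22.4(T − 100); original water: 911.24(T − 41.2); aluminum cup: 129×0.897×(T − 41.2) = 115.71(T − 41.2)
1049.4 T = 12114 + 2240.5 + 42310 = 56665
T ≈ 54.00 °C (< 100 °C, so full condensation is consistent).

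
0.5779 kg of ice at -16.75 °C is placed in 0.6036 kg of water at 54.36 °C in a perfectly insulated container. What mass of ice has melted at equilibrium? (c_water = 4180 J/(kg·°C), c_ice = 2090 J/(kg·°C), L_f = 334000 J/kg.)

m_melted ≈ 0.35 kg

Water can give up m c ΔT = 0.6036×4180×54.36 = 137153 J before reaching 0 °C.
Warming the ice to 0 °C takes 0.5779×2090×16.75 = 20231 J, leaving 116922 J for melting.
Melting all 0.5779 kg of ice would need 0.5779×334000 = 193019 J.
Since 116922 < 193019 J, not all the ice melts; equilibrium is at 0 °C.
m_melt = 116922 / L_f = 0.3501 kg.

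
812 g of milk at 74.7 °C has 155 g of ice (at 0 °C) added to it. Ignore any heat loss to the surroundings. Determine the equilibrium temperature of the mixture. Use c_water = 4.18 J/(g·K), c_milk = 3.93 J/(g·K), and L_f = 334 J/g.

Energy balance with sensible and latent terms:
fusion: m_ice L_f = 155×334 = 51770; warm the meltwater: 647.9 T; milk cools: 812×3.93×(T − 74.7) = 3191.2(T − 74.7)
3839.1 T = 238380 − 51770 = 186610
T ≈ 48.61 °C (positive, so assuming full melt was valid).

T_f ≈ 48.6 °C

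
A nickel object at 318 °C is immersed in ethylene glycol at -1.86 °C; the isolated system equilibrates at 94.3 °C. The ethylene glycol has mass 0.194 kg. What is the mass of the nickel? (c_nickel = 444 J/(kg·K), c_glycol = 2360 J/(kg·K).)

m ≈ 0.443 kg

|Q_nickel| = |Q_glycol|:
m·444·(318 − 94.3) = 0.194·2360·(94.3 − (-1.86))
99323 m = 44026  ⇒  m ≈ 0.4433 kg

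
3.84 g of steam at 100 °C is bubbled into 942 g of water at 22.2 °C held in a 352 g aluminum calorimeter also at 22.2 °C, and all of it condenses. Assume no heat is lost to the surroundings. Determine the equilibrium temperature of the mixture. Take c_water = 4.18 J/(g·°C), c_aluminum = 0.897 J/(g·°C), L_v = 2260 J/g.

T_f ≈ 24.5 °C

Taking heat into each body as positive, Σ m c ΔT = 0:
steam→water at 100 °C releases m L_v = 3.84×2260 = 8678.4; condensate cools 100→T: 3.84×4.18×(T − 100) = 16.05(T − 100); original water: 3937.6(T − 22.2); cup: 315.74(T − 22.2)
4269.4 T = 8678.4 + 1605.1 + 94423 = 104707
T ≈ 24.53 °C (< 100 °C, so full condensation is consistent).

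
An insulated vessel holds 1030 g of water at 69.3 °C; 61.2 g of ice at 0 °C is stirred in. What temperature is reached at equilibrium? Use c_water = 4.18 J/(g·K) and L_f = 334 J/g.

T_f ≈ 60.9 °C

Energy conservation, ΣQ = 0:
fusion: m_ice L_f = 61.2×334 = 20441
  meltwater 0→T: 61.2×4.18×T = 255.82 T
  water cools: 1030×4.18×(T − 69.3) = 4305.4(T − 69.3)
4561.2 T = 298364 − 20441 = 277923
T ≈ 60.93 °C — above 0 °C, consistent with complete melting.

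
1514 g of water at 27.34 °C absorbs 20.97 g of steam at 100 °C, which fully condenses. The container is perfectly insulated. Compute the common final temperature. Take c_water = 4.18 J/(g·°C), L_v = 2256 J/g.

T_f ≈ 35.7 °C

Net heat exchanged in the isolated system is zero:
steam→water at 100 °C releases m L_v = 20.97·2256 = 47308; condensed water 100 °C→T: 87.65(T − 100); water warms: 1514·4.18·(T − 27.34) = 6328.5(T − 27.34)
6416.2 T = 47308 + 8765.5 + 173022 = 229096
T ≈ 35.71 °C (< 100 °C, so full condensation is consistent).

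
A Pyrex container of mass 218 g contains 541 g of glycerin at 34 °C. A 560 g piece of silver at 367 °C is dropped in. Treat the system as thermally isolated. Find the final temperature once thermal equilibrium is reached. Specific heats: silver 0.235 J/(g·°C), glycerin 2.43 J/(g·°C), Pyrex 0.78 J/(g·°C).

T_f ≈ 61.1 °C

Conservation of energy gives ΣQ = 0:
560×0.235×(T − 367) + 541×2.43×(T − 34) + 218×0.78×(T − 34) = 0
(131.6 + 1314.6 + 170.04) T = 131.6×367 + 1314.6×34 + 170.04×34
T = 98776 / 1616.3 = 61.1 °C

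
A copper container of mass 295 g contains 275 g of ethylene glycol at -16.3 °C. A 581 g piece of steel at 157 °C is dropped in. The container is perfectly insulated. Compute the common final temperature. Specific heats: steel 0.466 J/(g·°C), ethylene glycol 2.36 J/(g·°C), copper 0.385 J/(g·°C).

Setting the total heat transfer to zero:
581×0.466×(T − 157) + 275×2.36×(T − (-16.3)) + 295×0.385×(T − (-16.3)) = 0
270.75(T − 157) + 649(T − (-16.3)) + 113.58(T − (-16.3)) = 0
1033.3 T = 30077
T ≈ 29.11 °C

T_f ≈ 29.1 °C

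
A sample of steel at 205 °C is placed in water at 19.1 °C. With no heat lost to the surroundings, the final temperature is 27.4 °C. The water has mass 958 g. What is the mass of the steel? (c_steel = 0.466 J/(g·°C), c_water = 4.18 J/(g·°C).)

m ≈ 402 g

Taking heat into each body as positive, Σ m c ΔT = 0:
m×0.466×(27.4 − 205) + 958×4.18×(27.4 − 19.1) = 0
-82.76 m = -33237
m = -33237/-82.76 ≈ 401.6 g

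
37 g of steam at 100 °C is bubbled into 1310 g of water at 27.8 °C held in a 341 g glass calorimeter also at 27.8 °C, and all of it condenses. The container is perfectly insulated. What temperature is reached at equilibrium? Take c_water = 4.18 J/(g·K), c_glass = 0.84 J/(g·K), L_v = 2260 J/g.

Taking heat into each body as positive, Σ m c ΔT = 0:
condense steam: −37·2260 = −83620; condensed water 100 °C→T: 154.66(T − 100); water warms: 1310·4.18·(T − 27.8) = 5475.8(T − 27.8); cup: 286.44(T − 27.8)
5916.9 T = 83620 + 15466 + 160190 = 259276
T ≈ 43.82 °C — below 100 °C, confirming all the steam condensed.

T_f ≈ 43.8 °C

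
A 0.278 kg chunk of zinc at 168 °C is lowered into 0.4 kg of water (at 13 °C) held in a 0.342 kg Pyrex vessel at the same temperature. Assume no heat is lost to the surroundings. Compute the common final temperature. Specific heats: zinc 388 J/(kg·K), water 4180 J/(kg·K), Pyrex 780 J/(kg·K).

Heat gained plus heat lost sum to zero:
0.278×388×(T − 168) + 0.4×4180×(T − 13) + 0.342×780×(T − 13) = 0
2046.6 T = 43325
T ≈ 21.17 °C

T_f ≈ 21.2 °C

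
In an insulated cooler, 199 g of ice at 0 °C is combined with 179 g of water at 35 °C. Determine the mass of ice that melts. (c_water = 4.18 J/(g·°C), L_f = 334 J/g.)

m_melted ≈ 78.4 g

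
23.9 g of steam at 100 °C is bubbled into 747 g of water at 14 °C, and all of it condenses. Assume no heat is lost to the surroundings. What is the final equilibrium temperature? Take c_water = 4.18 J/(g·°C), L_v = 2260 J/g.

T_f ≈ 33.4 °C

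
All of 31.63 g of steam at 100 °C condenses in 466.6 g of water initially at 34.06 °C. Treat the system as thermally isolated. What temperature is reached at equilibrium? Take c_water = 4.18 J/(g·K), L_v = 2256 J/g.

T_f ≈ 72.5 °C

Conservation of energy gives ΣQ = 0:
latent heat released on condensation: 31.63·2256 = 71357; condensate cools 100→T: 31.63·4.18·(T − 100) = 132.21(T − 100); original water: 1950.4(T − 34.06)
2082.6 T = 71357 + 13221 + 66430 = 151009
T ≈ 72.51 °C (< 100 °C, so full condensation is consistent).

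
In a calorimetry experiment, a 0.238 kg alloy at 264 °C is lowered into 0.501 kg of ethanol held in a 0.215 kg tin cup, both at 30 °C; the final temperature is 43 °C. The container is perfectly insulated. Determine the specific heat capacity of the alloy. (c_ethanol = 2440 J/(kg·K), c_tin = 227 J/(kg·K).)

Net heat exchanged in the isolated system is zero:
0.238×c×(43 − 264) + 0.501×2440×(43 − 30) + 0.215×227×(43 − 30) = 0
-52.6 c = -16526
c = -16526/-52.6 ≈ 314.2 J/(kg·K)

c ≈ 314 J/(kg·K)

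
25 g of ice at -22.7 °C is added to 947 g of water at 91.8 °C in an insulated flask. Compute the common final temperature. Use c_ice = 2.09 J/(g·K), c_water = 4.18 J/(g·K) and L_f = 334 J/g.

T_f ≈ 87.1 °C

Taking heat into each body as positive, Σ m c ΔT = 0:
warm ice to 0 °C: 25·2.09·(0 − (-22.7)) = 1186.1
  latent heat to melt: 25·334 = 8350
  warm the meltwater: 104.5 T
  water: 3958.5(T − 91.8)
4063 T = 363387 − 9536.1 = 353851
T ≈ 87.09 °C (positive, so assuming full melt was valid).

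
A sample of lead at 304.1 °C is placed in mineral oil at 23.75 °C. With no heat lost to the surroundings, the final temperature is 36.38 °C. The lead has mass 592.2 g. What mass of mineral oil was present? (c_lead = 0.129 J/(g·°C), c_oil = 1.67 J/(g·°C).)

Conservation of energy gives ΣQ = 0:
592.2·0.129·(36.38 − 304.1) + m·1.67·(36.38 − 23.75) = 0
21.09 m = 20452
m = 20452/21.09 ≈ 969.7 g

m ≈ 970 g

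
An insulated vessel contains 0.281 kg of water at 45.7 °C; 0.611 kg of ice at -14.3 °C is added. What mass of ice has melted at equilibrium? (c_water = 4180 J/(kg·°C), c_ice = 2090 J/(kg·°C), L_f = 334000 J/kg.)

Cooling the water to 0 °C releases 0.281·4180·45.7 = 53678 J.
Warming the ice to 0 °C takes 0.611·2090·14.3 = 18261 J, leaving 35417 J for melting.
To melt every bit of ice: 0.611·334000 = 204074 J.
Since 35417 < 204074 J, not all the ice melts; equilibrium is at 0 °C.
m_melted·334000 = 35417  ⇒  m_melted ≈ 0.106 kg.

m_melted ≈ 0.106 kg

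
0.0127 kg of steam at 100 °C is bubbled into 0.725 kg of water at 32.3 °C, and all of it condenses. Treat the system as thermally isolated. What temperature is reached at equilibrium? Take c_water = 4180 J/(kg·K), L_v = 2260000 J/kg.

Energy balance with sensible and latent terms:
condense steam: −0.0127×2260000 = −28702; condensed water 100 °C→T: 53.09(T − 100); original water: 3030.5(T − 32.3)
3083.6 T = 28702 + 5308.6 + 97885 = 131896
T ≈ 42.77 °C (< 100 °C, so full condensation is consistent).

T_f ≈ 42.8 °C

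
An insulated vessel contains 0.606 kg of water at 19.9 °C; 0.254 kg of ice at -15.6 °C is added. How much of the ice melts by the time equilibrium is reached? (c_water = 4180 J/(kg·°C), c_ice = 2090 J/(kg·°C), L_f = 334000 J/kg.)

Water can give up m c ΔT = 0.606×4180×19.9 = 50408 J before reaching 0 °C.
Of that, 0.254×2090×15.6 = 8281.4 J goes to bring the ice to 0 °C, leaving 42127 J.
Fully melting the ice requires m_ice L_f = 0.254×334000 = 84836 J.
42127 J < 84836 J, so only part of the ice melts and the system sits at 0 °C.
m_melted×334000 = 42127  ⇒  m_melted ≈ 0.1261 kg.

m_melted ≈ 0.126 kg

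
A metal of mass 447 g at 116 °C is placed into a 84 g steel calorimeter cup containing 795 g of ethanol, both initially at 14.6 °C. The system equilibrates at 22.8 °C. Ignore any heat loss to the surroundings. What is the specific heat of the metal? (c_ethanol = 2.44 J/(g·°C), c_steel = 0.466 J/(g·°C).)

Conservation of energy gives ΣQ = 0:
447×c×(22.8 − 116) + 795×2.44×(22.8 − 14.6) + 84×0.466×(22.8 − 14.6) = 0
-41660 c = -16227
c = -16227/-41660 ≈ 0.3895 J/(g·°C)

c ≈ 0.39 J/(g·°C)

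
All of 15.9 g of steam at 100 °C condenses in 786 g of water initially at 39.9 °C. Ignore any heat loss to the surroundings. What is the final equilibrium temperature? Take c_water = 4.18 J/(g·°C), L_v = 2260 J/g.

T_f ≈ 51.8 °C

Setting the total heat transfer to zero:
latent heat released on condensation: 15.9×2260 = 35934
  condensed water 100 °C→T: 66.46(T − 100)
  original water: 3285.5(T − 39.9)
3351.9 T = 35934 + 6646.2 + 131091 = 173671
T ≈ 51.81 °C, under the boiling point, so the assumption holds.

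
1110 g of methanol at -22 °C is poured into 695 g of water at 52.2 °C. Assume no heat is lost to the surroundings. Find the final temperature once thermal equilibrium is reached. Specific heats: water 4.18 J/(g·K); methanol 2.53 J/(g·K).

T_f ≈ 15.7 °C

T_f is the heat-capacity-weighted average of the initial temperatures:
T_f = (2905.1×52.2 + 2808.3×(-22)) / (2905.1 + 2808.3)
    = 89864 / 5713.4 ≈ 15.73 °C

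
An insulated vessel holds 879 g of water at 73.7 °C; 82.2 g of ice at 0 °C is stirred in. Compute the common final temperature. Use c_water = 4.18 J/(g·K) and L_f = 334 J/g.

T_f ≈ 60.6 °C

Energy balance with sensible and latent terms:
latent heat to melt: 82.2×334 = 27455; warm the meltwater: 343.6 T; water cools: 879×4.18×(T − 73.7) = 3674.2(T − 73.7)
4017.8 T = 270790 − 27455 = 243335
T ≈ 60.56 °C. Since T > 0 °C, the all-ice-melts assumption holds.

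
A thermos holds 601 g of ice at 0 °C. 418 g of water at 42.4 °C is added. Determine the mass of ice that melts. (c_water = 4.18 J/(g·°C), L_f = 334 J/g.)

m_melted ≈ 222 g

Heat available from the water dropping to 0 °C: 418·4.18·42.4 = 74083 J.
Fully melting the ice requires m_ice L_f = 601·334 = 200734 J.
74083 J < 200734 J, so only part of the ice melts and the system sits at 0 °C.
Mass melted = 74083/334 ≈ 221.8 g.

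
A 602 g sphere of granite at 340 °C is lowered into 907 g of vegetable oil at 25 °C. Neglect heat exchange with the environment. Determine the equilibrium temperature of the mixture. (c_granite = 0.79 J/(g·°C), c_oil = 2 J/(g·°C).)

Let T be the final temperature. ΣQ_i = 0:
602·0.79·(T − 340) + 907·2·(T − 25) = 0
475.58(T − 340) + 1814(T − 25) = 0
(475.58 + 1814) T = 475.58·340 + 1814·25
T = 207047 / 2289.6 = 90.4 °C

T_f ≈ 90.4 °C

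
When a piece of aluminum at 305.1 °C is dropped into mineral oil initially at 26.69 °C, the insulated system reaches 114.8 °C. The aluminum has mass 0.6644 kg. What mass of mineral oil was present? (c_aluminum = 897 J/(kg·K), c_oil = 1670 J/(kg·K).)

m ≈ 0.771 kg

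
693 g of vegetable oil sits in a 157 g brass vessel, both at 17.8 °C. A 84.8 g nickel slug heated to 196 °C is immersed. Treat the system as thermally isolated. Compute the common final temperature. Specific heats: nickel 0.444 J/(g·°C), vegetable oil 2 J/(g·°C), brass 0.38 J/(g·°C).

T_f ≈ 22.3 °C

Heat gained plus heat lost sum to zero:
84.8×0.444×(T − 196) + 693×2×(T − 17.8) + 157×0.38×(T − 17.8) = 0
(37.65 + 1386 + 59.66) T = 37.65×196 + 1386×17.8 + 59.66×17.8
T = 33112/1483.3 ≈ 22.32 °C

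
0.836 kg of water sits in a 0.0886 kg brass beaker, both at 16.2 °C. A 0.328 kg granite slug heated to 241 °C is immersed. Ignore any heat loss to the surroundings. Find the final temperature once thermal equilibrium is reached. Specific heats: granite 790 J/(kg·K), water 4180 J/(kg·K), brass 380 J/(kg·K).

Taking heat into each body as positive, Σ m c ΔT = 0:
0.328·790·(T − 241) + 0.836·4180·(T − 16.2) + 0.0886·380·(T − 16.2) = 0
(259.12 + 3494.5 + 33.67) T = 259.12·241 + 3494.5·16.2 + 33.67·16.2
T = 119604 / 3787.3 = 31.6 °C

T_f ≈ 31.6 °C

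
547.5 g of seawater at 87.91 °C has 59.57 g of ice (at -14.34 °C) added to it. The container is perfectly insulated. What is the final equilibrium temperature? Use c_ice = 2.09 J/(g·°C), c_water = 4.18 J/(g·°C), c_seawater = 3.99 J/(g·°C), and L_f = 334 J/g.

Sum of m c ΔT and latent-heat terms is zero:
ice -14.34→0 °C: 59.57·2.09·14.34 = 1785.3; latent heat to melt: 59.57·334 = 19896; meltwater 0→T: 59.57·4.18·T = 249 T; seawater cools: 547.5·3.99·(T − 87.91) = 2184.5(T − 87.91)
2433.5 T = 192042 − 21682 = 170360
T ≈ 70.01 °C — above 0 °C, consistent with complete melting.

T_f ≈ 70.0 °C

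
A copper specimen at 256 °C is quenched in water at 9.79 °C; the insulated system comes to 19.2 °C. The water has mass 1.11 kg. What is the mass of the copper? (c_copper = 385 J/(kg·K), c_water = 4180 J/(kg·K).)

m ≈ 0.479 kg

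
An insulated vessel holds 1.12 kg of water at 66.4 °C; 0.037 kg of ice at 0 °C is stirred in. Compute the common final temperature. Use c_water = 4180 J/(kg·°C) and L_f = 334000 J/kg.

T_f ≈ 61.7 °C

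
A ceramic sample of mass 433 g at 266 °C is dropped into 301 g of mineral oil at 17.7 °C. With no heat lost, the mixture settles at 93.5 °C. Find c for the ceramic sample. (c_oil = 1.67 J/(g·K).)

m_s c (T_s − T_f) = m_oil c_oil (T_f − T_0):
433×c×(266 − 93.5) = 301×1.67×(93.5 − 17.7)
74692 c = 38102  ⇒  c ≈ 0.5101 J/(g·K)

c ≈ 0.51 J/(g·K)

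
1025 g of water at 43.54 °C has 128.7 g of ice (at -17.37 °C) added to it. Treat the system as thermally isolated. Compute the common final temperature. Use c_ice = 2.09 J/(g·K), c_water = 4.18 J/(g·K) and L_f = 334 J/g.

T_f ≈ 28.8 °C

Heat gained plus heat lost sum to zero:
ice -17.37→0 °C: 128.7·2.09·17.37 = 4672.2
  latent heat to melt: 128.7·334 = 42986
  meltwater 0→T: 128.7·4.18·T = 537.97 T
  water: 4284.5(T − 43.54)
4822.5 T = 186547 − 47658 = 138889
T ≈ 28.80 °C (positive, so assuming full melt was valid).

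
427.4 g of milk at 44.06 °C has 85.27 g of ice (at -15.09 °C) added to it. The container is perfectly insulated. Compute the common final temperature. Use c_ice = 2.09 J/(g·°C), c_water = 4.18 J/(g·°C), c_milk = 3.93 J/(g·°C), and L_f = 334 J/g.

T_f ≈ 21.0 °C

Energy conservation, ΣQ = 0:
ice -15.09→0 °C: 85.27×2.09×15.09 = 2689.3
  melt ice: 85.27×334 = 28480
  meltwater 0→T: 85.27×4.18×T = 356.43 T
  milk cools: 427.4×3.93×(T − 44.06) = 1679.7(T − 44.06)
2036.1 T = 74007 − 31169 = 42837
T ≈ 21.04 °C (positive, so assuming full melt was valid).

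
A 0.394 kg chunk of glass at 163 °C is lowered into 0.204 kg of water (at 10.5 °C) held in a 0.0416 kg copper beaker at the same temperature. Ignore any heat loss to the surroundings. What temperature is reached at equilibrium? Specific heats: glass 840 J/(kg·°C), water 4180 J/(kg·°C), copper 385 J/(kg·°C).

T_f ≈ 52.6 °C

Heat gained plus heat lost sum to zero:
0.394*840*(T − 163) + 0.204*4180*(T − 10.5) + 0.0416*385*(T − 10.5) = 0
330.96(T − 163) + 852.72(T − 10.5) + 16.02(T − 10.5) = 0
1199.7 T = 63068
T = 63068 / 1199.7 = 52.6 °C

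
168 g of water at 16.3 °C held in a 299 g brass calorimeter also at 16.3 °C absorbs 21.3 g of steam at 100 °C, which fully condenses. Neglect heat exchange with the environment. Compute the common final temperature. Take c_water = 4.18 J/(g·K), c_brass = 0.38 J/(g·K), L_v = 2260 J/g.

T_f ≈ 77.7 °C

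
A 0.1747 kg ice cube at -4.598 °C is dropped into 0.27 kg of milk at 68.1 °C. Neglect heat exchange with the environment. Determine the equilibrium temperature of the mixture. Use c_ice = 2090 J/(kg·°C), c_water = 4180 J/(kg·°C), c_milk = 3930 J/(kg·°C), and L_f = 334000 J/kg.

T_f ≈ 6.8 °C

Net heat exchanged in the isolated system is zero:
warm ice to 0 °C: 0.1747·2090·(0 − (-4.598)) = 1678.8
  fusion: m_ice L_f = 0.1747·334000 = 58350
  warm the meltwater: 730.25 T
  milk cools: 0.27·3930·(T − 68.1) = 1061.1(T − 68.1)
1791.3 T = 72261 − 60029 = 12232
T ≈ 6.83 °C. Since T > 0 °C, the all-ice-melts assumption holds.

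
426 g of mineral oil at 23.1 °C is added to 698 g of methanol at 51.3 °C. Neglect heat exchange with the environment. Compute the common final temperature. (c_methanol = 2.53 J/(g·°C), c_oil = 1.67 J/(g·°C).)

T_f = Σ m_i c_i T_i / Σ m_i c_i:
T_f = (1765.9·51.3 + 711.42·23.1) / (1765.9 + 711.42)
    = 107027 / 2477.4 ≈ 43.20 °C

T_f ≈ 43.2 °C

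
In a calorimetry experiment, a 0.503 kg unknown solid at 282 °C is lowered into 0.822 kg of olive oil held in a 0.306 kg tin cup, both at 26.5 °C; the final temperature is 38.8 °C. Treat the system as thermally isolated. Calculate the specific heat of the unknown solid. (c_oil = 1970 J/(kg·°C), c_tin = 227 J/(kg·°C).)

Conservation of energy gives ΣQ = 0:
0.503·c·(38.8 − 282) + 0.822·1970·(38.8 − 26.5) + 0.306·227·(38.8 − 26.5) = 0
-122.33 c = -20772
c = -20772/-122.33 ≈ 169.8 J/(kg·°C)

c ≈ 170 J/(kg·°C)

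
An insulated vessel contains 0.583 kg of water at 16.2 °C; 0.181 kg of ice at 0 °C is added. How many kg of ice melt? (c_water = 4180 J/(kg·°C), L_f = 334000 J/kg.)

Water can give up m c ΔT = 0.583·4180·16.2 = 39478 J before reaching 0 °C.
Fully melting the ice requires m_ice L_f = 0.181·334000 = 60454 J.
39478 J < 60454 J, so only part of the ice melts and the system sits at 0 °C.
m_melted·334000 = 39478  ⇒  m_melted ≈ 0.1182 kg.

m_melted ≈ 0.118 kg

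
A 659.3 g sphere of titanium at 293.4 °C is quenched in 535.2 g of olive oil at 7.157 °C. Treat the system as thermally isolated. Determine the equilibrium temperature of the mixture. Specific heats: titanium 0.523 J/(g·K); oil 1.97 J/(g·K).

T_f ≈ 77.7 °C

Heat gained plus heat lost sum to zero:
659.3·0.523·(T − 293.4) + 535.2·1.97·(T − 7.157) = 0
1399.2 T = 108714
T ≈ 77.70 °C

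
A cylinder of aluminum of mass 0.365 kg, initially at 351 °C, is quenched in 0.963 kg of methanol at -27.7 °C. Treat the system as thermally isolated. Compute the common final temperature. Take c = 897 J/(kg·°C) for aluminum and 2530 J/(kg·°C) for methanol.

T_f ≈ 17.2 °C

Heat gained plus heat lost sum to zero:
0.365·897·(T − 351) + 0.963·2530·(T − (-27.7)) = 0
327.4(T − 351) + 2436.4(T − (-27.7)) = 0
2763.8 T = 47431
T = 47431/2763.8 ≈ 17.16 °C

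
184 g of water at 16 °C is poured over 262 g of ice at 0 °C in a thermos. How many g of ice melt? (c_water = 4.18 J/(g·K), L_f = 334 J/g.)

m_melted ≈ 36.8 g

Heat available from the water dropping to 0 °C: 184·4.18·16 = 12306 J.
To melt every bit of ice: 262·334 = 87508 J.
Since 12306 < 87508 J, not all the ice melts; equilibrium is at 0 °C.
m_melt = 12306 / L_f = 36.84 g.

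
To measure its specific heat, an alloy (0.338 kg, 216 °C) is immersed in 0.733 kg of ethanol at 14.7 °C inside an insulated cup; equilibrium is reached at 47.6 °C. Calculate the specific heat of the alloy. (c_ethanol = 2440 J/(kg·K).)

c ≈ 1030 J/(kg·K)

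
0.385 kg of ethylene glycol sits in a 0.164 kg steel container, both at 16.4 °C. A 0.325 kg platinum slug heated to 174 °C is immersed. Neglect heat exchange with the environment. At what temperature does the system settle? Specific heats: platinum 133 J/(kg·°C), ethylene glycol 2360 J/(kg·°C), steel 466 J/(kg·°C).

T_f = Σ m_i c_i T_i / Σ m_i c_i:
T_f = (43.23*174 + 908.6*16.4 + 76.42*16.4) / (43.23 + 908.6 + 76.42)
    = 23676 / 1028.2 ≈ 23.03 °C

T_f ≈ 23.0 °C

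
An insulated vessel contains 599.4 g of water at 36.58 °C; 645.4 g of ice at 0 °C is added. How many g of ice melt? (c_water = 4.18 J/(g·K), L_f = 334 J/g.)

Heat available from the water dropping to 0 °C: 599.4·4.18·36.58 = 91651 J.
Fully melting the ice requires m_ice L_f = 645.4·334 = 215564 J.
91651 J < 215564 J, so only part of the ice melts and the system sits at 0 °C.
m_melted·334 = 91651  ⇒  m_melted ≈ 274.4 g.

m_melted ≈ 274 g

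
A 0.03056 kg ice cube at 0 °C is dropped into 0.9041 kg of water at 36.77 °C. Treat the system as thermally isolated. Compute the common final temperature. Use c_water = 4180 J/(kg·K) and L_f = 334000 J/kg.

T_f ≈ 33.0 °C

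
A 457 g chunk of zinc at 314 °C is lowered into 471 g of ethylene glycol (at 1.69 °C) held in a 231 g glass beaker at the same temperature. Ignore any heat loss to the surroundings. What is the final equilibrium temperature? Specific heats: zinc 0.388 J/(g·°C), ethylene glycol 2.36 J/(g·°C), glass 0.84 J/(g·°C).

T_f ≈ 39.0 °C

Net heat exchanged in the isolated system is zero:
457·0.388·(T − 314) + 471·2.36·(T − 1.69) + 231·0.84·(T − 1.69) = 0
1482.9 T = 57884
T ≈ 39.03 °C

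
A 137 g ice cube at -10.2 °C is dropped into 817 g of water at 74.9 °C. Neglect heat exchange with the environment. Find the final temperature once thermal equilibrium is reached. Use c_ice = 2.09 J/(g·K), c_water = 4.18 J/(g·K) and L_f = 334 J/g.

Energy conservation, ΣQ = 0:
ice -10.2→0 °C: 137·2.09·10.2 = 2920.6; melt ice: 137·334 = 45758; meltwater 0→T: 137·4.18·T = 572.66 T; water cools: 817·4.18·(T − 74.9) = 3415.1(T − 74.9)
3987.7 T = 255788 − 48679 = 207109
T ≈ 51.94 °C (positive, so assuming full melt was valid).

T_f ≈ 51.9 °C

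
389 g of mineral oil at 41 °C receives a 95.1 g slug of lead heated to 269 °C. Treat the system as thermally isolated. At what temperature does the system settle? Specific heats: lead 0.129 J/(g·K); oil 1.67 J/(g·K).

Set heat shed by the hot body equal to heat absorbed by the cold body:
95.1×0.129×(269 − T) = 389×1.67×(T − 41)
12.27(269 − T) = 649.63(T − 41)
661.9 T = 29935  ⇒  T ≈ 45.23 °C

T_f ≈ 45.2 °C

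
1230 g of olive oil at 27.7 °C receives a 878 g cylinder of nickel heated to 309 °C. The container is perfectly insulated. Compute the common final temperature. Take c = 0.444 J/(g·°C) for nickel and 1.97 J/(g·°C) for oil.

T_f ≈ 66.7 °C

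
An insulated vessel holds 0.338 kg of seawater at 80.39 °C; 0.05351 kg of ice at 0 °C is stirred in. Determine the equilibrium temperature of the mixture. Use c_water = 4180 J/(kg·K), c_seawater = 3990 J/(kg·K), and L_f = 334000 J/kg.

T_f ≈ 57.6 °C

Net heat exchanged in the isolated system is zero:
melt ice: 0.05351×334000 = 17872
  warm the meltwater: 223.67 T
  seawater cools: 0.338×3990×(T − 80.39) = 1348.6(T − 80.39)
1572.3 T = 108416 − 17872 = 90543
T ≈ 57.59 °C. Since T > 0 °C, the all-ice-melts assumption holds.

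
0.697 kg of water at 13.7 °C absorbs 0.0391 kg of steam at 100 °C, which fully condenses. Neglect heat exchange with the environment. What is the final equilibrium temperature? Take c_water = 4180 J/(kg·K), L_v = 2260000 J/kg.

T_f ≈ 47.0 °C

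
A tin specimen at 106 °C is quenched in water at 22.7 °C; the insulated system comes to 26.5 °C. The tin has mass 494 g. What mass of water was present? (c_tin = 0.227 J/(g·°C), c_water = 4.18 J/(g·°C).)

m ≈ 561 g

|Q_tin| = |Q_water|:
494×0.227×(106 − 26.5) = m×4.18×(26.5 − 22.7)
15.88 m = 8915  ⇒  m ≈ 561.3 g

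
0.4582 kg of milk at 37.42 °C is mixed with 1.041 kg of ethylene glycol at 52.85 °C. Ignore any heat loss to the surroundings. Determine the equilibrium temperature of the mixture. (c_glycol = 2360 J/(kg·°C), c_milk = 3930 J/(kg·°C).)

Setting the total heat transfer to zero:
1.041·2360·(T − 52.85) + 0.4582·3930·(T − 37.42) = 0
2456.8(T − 52.85) + 1800.7(T − 37.42) = 0
(2456.8 + 1800.7) T = 2456.8·52.85 + 1800.7·37.42
T = 197223/4257.5 ≈ 46.32 °C

T_f ≈ 46.3 °C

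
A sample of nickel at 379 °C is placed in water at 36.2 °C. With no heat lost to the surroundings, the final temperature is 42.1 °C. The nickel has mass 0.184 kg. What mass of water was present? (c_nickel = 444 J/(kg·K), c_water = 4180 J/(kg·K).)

m ≈ 1.12 kg

Let T be the final temperature. ΣQ_i = 0:
0.184×444×(42.1 − 379) + m×4180×(42.1 − 36.2) = 0
24662 m = 27523
m = 27523/24662 ≈ 1.116 kg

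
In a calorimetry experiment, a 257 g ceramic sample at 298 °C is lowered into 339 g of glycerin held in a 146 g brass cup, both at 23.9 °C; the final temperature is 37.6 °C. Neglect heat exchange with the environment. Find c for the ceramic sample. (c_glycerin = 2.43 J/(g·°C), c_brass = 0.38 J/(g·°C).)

Conservation of energy gives ΣQ = 0:
257×c×(37.6 − 298) + 339×2.43×(37.6 − 23.9) + 146×0.38×(37.6 − 23.9) = 0
-66923 c = -12046
c = -12046/-66923 ≈ 0.18 J/(g·°C)

c ≈ 0.18 J/(g·°C)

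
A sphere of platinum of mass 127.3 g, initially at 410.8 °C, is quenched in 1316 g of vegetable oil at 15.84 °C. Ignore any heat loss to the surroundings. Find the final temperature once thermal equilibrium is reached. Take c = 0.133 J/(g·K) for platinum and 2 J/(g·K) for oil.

T_f ≈ 18.4 °C

T_f = Σ m_i c_i T_i / Σ m_i c_i:
T_f = (16.93×410.8 + 2632×15.84) / (16.93 + 2632)
    = 48646 / 2648.9 ≈ 18.36 °C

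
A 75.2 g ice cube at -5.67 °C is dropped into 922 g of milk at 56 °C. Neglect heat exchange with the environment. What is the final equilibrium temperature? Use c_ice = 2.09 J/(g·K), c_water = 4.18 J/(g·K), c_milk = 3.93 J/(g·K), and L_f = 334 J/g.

T_f ≈ 44.9 °C

Net heat exchanged in the isolated system is zero:
ice -5.67→0 °C: 75.2·2.09·5.67 = 891.14; latent heat to melt: 75.2·334 = 25117; warm the meltwater: 314.34 T; milk cools: 922·3.93·(T − 56) = 3623.5(T − 56)
3937.8 T = 202914 − 26008 = 176906
T ≈ 44.93 °C (positive, so assuming full melt was valid).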